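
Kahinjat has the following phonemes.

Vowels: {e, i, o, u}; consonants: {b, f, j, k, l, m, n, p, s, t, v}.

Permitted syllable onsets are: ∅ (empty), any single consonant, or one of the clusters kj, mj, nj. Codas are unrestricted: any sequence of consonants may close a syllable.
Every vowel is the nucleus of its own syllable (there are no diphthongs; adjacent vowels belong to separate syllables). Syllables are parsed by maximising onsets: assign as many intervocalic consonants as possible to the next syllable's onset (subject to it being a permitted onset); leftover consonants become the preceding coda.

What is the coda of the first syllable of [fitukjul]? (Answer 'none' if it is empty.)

none

Vowels present: i, u, u; each is a nucleus, giving 3 syllables.
/i…u/ gap (V1→V2): just /t/ — single C goes to the following onset.
/u…u/ gap (V2→V3): cluster /kj/ — /kj/ is itself a permitted onset, so the whole cluster goes right; preceding coda = ∅.
Putting it together: fi.tu.kjul.
Syllable 1 is /fi/: onset /f/, nucleus /i/, coda ∅.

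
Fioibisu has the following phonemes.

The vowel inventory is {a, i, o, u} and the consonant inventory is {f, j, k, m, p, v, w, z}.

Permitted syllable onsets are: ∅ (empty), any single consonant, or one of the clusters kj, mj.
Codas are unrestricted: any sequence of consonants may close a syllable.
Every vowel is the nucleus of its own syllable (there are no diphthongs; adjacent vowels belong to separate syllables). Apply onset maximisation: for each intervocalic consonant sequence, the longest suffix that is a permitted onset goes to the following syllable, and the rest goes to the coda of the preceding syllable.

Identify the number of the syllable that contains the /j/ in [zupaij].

Vowels present: u, a, i; each is a nucleus, giving 3 syllables.
V1 /u/ – V2 /a/: just /p/ — single C goes to the following onset.
V2 /a/ – V3 /i/: nothing intervenes; syllable break is V.V.
Putting it together: zu.pa.ij.
The /j/ is in the coda of syllable 3 (/ij/).

3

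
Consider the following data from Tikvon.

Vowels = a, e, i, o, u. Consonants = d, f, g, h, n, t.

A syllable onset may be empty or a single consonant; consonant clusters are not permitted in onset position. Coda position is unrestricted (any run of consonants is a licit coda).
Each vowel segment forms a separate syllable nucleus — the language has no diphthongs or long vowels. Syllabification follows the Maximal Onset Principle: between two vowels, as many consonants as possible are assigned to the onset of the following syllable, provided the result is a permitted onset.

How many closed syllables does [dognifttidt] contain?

3

Nuclei (vowels): o, i, i → 3 syllables.
/o…i/ gap (V1→V2): /gn/ — longest licit onset from the right is /n/, leaving /g/ as coda.
/i…i/ gap (V2→V3): cluster /ftt/ — the longest permitted-onset suffix is /t/; onset = /t/, preceding coda = /ft/.
Result: dog.nift.tidt.
Classifying each syllable: /dog/ (closed), /nift/ (closed), /tidt/ (closed).
Closed syllables: 3.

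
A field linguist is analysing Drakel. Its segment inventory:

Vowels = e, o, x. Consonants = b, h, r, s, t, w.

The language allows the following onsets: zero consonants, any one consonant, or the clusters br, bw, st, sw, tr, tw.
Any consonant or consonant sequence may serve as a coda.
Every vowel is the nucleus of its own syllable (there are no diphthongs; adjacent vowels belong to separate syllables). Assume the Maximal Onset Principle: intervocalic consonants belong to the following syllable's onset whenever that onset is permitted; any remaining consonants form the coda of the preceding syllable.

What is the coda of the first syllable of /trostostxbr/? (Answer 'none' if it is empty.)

Nuclei (vowels): o, o, x → 3 syllables.
V1 /o/ – V2 /o/: /st/ is a licit onset in full, so it all attaches to the next syllable.
V2 /o/ – V3 /x/: /st/ is a licit onset in full, so it all attaches to the next syllable.
Putting it together: tro.sto.stxbr.
Syllable 1 is /tro/: onset /tr/, nucleus /o/, coda ∅.

none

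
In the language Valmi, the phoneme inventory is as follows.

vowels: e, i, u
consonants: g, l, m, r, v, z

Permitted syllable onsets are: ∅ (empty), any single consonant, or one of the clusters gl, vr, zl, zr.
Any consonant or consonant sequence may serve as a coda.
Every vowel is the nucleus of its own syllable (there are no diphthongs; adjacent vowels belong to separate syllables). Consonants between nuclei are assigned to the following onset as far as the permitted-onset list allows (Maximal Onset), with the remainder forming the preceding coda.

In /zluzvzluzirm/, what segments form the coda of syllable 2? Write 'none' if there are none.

none

Vowels present: u, u, i; each is a nucleus, giving 3 syllables.
/u…u/ gap (V1→V2): /zvzl/; trying suffixes from longest down, /zl/ is the first permitted one, so coda /zv/ | onset /zl/.
/u…i/ gap (V2→V3): just /z/ — single C goes to the following onset.
Putting it together: zluzv.zlu.zirm.
Syllable 2 is /zlu/: onset /zl/, nucleus /u/, coda ∅.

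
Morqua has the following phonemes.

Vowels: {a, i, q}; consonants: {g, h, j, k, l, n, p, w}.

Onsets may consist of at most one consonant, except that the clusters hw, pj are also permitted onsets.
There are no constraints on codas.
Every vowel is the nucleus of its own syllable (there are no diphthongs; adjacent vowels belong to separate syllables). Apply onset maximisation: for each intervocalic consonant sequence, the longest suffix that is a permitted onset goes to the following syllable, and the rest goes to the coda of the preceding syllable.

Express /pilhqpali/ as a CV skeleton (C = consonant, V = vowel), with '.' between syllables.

CVC.CV.CV.CV

Vowels present: i, q, a, i; each is a nucleus, giving 4 syllables.
/i…q/ gap (V1→V2): /lh/; trying suffixes from longest down, /h/ is the first permitted one, so coda /l/ | onset /h/.
/q…a/ gap (V2→V3): just /p/ — single C goes to the following onset.
/a…i/ gap (V3→V4): /l/ → onset of the next syllable (single consonants are always licit onsets).
Syllabification: pil.hq.pa.li.
Mapping each syllable to C/V: /pil/ → CVC, /hq/ → CV, /pa/ → CV, /li/ → CV.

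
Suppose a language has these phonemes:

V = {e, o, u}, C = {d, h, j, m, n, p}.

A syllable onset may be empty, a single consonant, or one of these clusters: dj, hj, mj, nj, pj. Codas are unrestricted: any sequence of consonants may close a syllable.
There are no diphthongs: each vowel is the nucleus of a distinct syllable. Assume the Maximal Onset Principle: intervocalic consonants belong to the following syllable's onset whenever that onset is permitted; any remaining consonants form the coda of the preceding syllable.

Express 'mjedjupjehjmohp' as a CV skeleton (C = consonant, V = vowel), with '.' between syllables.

The vowels are e, u, e, o — 4 nuclei, so 4 syllables.
Between /e/ (V1) and /u/ (V2): /dj/ — entire cluster is a permitted onset → onset /dj/, coda ∅.
Between /u/ (V2) and /e/ (V3): /pj/ — entire cluster is a permitted onset → onset /pj/, coda ∅.
Between /e/ (V3) and /o/ (V4): cluster /hjm/ — the longest permitted-onset suffix is /m/; onset = /m/, preceding coda = /hj/.
Putting it together: mje.dju.pjehj.mohp.
Mapping each syllable to C/V: /mje/ → CCV, /dju/ → CCV, /pjehj/ → CCVCC, /mohp/ → CVCC.

CCV.CCV.CCVCC.CVCC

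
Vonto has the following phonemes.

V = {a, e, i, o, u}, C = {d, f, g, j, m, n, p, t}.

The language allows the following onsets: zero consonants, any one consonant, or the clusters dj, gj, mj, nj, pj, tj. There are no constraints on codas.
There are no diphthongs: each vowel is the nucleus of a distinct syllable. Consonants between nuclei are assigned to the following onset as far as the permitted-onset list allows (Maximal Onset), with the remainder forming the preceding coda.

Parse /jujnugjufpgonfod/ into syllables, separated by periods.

juj.nu.gjufp.gon.fod

The vowels are u, u, u, o, o — 5 nuclei, so 5 syllables.
/u…u/ gap (V1→V2): /jn/; trying suffixes from longest down, /n/ is the first permitted one, so coda /j/ | onset /n/.
/u…u/ gap (V2→V3): /gj/ — entire cluster is a permitted onset → onset /gj/, coda ∅.
/u…o/ gap (V3→V4): cluster /fpg/ — the longest permitted-onset suffix is /g/; onset = /g/, preceding coda = /fp/.
/o…o/ gap (V4→V5): /nf/ splits as /n/ + /f/ (/f/ is the longest suffix that is a licit onset).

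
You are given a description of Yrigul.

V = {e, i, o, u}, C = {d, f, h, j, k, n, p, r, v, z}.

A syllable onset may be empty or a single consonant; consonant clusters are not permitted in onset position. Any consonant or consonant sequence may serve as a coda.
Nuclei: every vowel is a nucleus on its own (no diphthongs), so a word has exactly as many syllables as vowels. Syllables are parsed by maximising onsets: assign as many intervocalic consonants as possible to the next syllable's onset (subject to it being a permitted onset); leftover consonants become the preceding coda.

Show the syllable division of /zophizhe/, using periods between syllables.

Vowels present: o, i, e; each is a nucleus, giving 3 syllables.
σ1/σ2 boundary: /ph/ splits as /p/ + /h/ (/h/ is the longest suffix that is a licit onset).
σ2/σ3 boundary: cluster /zh/ — the longest permitted-onset suffix is /h/; onset = /h/, preceding coda = /z/.

zop.hiz.he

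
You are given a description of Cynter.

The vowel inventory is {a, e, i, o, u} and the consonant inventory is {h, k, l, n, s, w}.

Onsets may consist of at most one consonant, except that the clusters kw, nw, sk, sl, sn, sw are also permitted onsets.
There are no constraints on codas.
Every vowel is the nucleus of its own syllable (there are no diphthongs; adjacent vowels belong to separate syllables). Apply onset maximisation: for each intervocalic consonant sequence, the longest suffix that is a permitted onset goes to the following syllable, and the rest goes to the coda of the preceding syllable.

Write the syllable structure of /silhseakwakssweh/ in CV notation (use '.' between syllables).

The vowels are i, e, a, a, e — 5 nuclei, so 5 syllables.
V1 /i/ – V2 /e/: /lhs/ splits as /lh/ + /s/ (/s/ is the longest suffix that is a licit onset).
V2 /e/ – V3 /a/: hiatus — the boundary sits between the two vowels.
V3 /a/ – V4 /a/: cluster /kw/ — /kw/ is itself a permitted onset, so the whole cluster goes right; preceding coda = ∅.
V4 /a/ – V5 /e/: /kssw/ splits as /ks/ + /sw/ (/sw/ is the longest suffix that is a licit onset).
Putting it together: silh.se.a.kwaks.sweh.
Mapping each syllable to C/V: /silh/ → CVCC, /se/ → CV, /a/ → V, /kwaks/ → CCVCC, /sweh/ → CCVC.

CVCC.CV.V.CCVCC.CCVC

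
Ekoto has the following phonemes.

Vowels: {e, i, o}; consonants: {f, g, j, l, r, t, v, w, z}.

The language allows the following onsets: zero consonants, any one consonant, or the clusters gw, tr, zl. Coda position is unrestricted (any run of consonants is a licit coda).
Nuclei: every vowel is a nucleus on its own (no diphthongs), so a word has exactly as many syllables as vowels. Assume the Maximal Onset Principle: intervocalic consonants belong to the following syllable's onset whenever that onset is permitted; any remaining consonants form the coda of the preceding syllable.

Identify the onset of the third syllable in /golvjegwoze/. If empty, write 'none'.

gw

Vowels present: o, e, o, e; each is a nucleus, giving 4 syllables.
Between /o/ (V1) and /e/ (V2): cluster /lvj/ — the longest permitted-onset suffix is /j/; onset = /j/, preceding coda = /lv/.
Between /e/ (V2) and /o/ (V3): /gw/ is a licit onset in full, so it all attaches to the next syllable.
Between /o/ (V3) and /e/ (V4): just /z/ — single C goes to the following onset.
So the parse is golv.je.gwo.ze.
Syllable 3 is /gwo/: onset /gw/, nucleus /o/, coda ∅.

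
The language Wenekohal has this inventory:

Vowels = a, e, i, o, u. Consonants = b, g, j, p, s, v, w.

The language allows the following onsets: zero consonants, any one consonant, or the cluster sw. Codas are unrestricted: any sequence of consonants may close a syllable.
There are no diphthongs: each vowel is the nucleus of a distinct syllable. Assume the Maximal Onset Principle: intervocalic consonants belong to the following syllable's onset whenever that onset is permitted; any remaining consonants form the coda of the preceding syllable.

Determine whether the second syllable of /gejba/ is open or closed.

open

Nuclei (vowels): e, a → 2 syllables.
/e…a/ gap (V1→V2): /jb/ splits as /j/ + /b/ (/b/ is the longest suffix that is a licit onset).
Syllabification: gej.ba.
Syllable 2 is /ba/; it ends in its nucleus with no coda, so it is open.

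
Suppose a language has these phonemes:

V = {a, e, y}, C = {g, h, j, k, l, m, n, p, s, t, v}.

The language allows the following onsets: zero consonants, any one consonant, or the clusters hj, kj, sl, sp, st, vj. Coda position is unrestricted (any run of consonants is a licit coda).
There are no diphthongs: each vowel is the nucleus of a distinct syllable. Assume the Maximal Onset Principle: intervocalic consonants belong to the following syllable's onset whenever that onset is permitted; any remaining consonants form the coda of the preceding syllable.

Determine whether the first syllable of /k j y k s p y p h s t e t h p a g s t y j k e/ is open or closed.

closed

Vowels present: y, y, e, a, y, e; each is a nucleus, giving 6 syllables.
V1 /y/ – V2 /y/: /ksp/; trying suffixes from longest down, /sp/ is the first permitted one, so coda /k/ | onset /sp/.
V2 /y/ – V3 /e/: /phst/ — longest licit onset from the right is /st/, leaving /ph/ as coda.
V3 /e/ – V4 /a/: cluster /thp/ — the longest permitted-onset suffix is /p/; onset = /p/, preceding coda = /th/.
V4 /a/ – V5 /y/: cluster /gst/ — the longest permitted-onset suffix is /st/; onset = /st/, preceding coda = /g/.
V5 /y/ – V6 /e/: /jk/ splits as /j/ + /k/ (/k/ is the longest suffix that is a licit onset).
So the parse is kjyk.spyph.steth.pag.styj.ke.
Syllable 1 is /kjyk/ with coda /k/, so it is closed.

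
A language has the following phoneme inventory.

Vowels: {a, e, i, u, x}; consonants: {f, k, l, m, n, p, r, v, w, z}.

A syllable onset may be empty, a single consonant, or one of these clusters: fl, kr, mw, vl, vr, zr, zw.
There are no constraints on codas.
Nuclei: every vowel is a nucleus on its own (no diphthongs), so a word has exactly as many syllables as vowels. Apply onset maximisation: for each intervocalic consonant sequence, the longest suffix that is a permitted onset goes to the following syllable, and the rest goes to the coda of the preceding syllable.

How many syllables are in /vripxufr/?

3

Nuclei (vowels): i, x, u → 3 syllables.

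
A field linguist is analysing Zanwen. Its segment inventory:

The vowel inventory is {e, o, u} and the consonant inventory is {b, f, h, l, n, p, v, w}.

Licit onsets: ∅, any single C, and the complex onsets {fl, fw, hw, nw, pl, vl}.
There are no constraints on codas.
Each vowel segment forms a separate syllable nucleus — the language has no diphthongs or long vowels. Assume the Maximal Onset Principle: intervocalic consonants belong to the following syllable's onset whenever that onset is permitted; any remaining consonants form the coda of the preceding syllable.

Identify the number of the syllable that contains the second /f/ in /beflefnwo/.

2

Vowels present: e, e, o; each is a nucleus, giving 3 syllables.
/e…e/ gap (V1→V2): cluster /fl/ — /fl/ is itself a permitted onset, so the whole cluster goes right; preceding coda = ∅.
/e…o/ gap (V2→V3): /fnw/ — longest licit onset from the right is /nw/, leaving /f/ as coda.
Putting it together: be.flef.nwo.
The second /f/ is in the coda of syllable 2 (/flef/).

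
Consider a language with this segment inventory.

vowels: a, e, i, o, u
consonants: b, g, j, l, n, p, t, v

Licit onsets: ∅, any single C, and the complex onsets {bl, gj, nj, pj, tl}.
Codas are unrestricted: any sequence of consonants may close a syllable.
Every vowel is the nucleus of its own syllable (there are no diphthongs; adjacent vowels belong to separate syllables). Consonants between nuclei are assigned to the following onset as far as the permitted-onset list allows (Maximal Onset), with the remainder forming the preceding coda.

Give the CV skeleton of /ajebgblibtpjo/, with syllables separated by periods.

V.CVCC.CCVCC.CCV

Nuclei (vowels): a, e, i, o → 4 syllables.
Between /a/ (V1) and /e/ (V2): just /j/ — single C goes to the following onset.
Between /e/ (V2) and /i/ (V3): /bgbl/; trying suffixes from longest down, /bl/ is the first permitted one, so coda /bg/ | onset /bl/.
Between /i/ (V3) and /o/ (V4): cluster /btpj/ — the longest permitted-onset suffix is /pj/; onset = /pj/, preceding coda = /bt/.
So the parse is a.jebg.blibt.pjo.
Mapping each syllable to C/V: /a/ → V, /jebg/ → CVCC, /blibt/ → CCVCC, /pjo/ → CCV.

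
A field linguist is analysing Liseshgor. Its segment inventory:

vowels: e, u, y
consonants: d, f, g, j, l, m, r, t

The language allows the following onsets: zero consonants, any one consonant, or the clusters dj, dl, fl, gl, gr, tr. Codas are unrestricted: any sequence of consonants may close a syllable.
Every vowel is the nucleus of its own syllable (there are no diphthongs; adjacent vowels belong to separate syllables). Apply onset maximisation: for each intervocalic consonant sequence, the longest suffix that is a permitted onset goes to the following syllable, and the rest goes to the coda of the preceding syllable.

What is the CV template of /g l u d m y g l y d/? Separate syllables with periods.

CCVC.CV.CCVC

Vowels present: u, y, y; each is a nucleus, giving 3 syllables.
/u…y/ gap (V1→V2): /dm/ splits as /d/ + /m/ (/m/ is the longest suffix that is a licit onset).
/y…y/ gap (V2→V3): cluster /gl/ — /gl/ is itself a permitted onset, so the whole cluster goes right; preceding coda = ∅.
So the parse is glud.my.glyd.
Mapping each syllable to C/V: /glud/ → CCVC, /my/ → CV, /glyd/ → CCVC.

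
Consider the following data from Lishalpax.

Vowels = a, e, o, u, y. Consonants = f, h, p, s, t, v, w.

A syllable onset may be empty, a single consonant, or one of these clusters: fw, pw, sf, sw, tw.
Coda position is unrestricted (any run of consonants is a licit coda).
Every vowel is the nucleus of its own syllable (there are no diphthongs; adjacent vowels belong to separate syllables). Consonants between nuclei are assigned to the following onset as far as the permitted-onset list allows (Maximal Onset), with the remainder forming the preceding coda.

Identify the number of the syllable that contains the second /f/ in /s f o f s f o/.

1

Nuclei (vowels): o, o → 2 syllables.
V1 /o/ – V2 /o/: cluster /fsf/ — the longest permitted-onset suffix is /sf/; onset = /sf/, preceding coda = /f/.
Putting it together: sfof.sfo.
The second /f/ is in the coda of syllable 1 (/sfof/).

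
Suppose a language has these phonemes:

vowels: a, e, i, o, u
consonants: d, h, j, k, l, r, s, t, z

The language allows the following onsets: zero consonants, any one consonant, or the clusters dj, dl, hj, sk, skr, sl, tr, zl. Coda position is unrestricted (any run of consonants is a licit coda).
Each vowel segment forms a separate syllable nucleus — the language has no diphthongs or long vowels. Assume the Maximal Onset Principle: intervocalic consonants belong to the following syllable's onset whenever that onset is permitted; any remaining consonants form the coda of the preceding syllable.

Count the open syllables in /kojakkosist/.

2

The vowels are o, a, o, i — 4 nuclei, so 4 syllables.
/o…a/ gap (V1→V2): /j/ is a single consonant, so it becomes the next onset.
/a…o/ gap (V2→V3): cluster /kk/ — the longest permitted-onset suffix is /k/; onset = /k/, preceding coda = /k/.
/o…i/ gap (V3→V4): just /s/ — single C goes to the following onset.
Result: ko.jak.ko.sist.
Classifying each syllable: /ko/ (open), /jak/ (closed), /ko/ (open), /sist/ (closed).
Open syllables: 2.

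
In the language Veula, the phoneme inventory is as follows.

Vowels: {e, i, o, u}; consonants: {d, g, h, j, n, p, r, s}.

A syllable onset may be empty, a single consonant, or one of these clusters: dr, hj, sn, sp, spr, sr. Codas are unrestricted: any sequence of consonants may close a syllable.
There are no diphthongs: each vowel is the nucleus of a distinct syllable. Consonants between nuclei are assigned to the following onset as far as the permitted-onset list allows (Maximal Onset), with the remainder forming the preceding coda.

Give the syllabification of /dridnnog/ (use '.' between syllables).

dridn.nog

The vowels are i, o — 2 nuclei, so 2 syllables.
σ1/σ2 boundary: cluster /dnn/ — the longest permitted-onset suffix is /n/; onset = /n/, preceding coda = /dn/.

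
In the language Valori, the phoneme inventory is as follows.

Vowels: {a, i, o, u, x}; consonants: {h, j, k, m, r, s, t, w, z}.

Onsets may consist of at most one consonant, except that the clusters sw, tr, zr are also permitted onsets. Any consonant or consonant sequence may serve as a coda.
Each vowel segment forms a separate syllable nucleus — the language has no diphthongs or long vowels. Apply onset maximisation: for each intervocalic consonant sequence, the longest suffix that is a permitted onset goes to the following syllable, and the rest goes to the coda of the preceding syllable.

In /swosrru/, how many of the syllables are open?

1

The vowels are o, u — 2 nuclei, so 2 syllables.
/o…u/ gap (V1→V2): /srr/ — longest licit onset from the right is /r/, leaving /sr/ as coda.
Putting it together: swosr.ru.
Classifying each syllable: /swosr/ (closed), /ru/ (open).
Open syllables: 1.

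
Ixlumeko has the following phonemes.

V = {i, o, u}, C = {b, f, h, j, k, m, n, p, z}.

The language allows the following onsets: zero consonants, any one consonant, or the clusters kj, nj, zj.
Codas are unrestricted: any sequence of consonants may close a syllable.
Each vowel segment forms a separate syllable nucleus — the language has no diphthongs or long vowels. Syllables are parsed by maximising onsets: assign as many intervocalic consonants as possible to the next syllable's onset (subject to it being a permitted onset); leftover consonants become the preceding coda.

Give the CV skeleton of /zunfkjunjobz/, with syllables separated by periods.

Vowels present: u, u, o; each is a nucleus, giving 3 syllables.
σ1/σ2 boundary: /nfkj/ — longest licit onset from the right is /kj/, leaving /nf/ as coda.
σ2/σ3 boundary: cluster /nj/ — /nj/ is itself a permitted onset, so the whole cluster goes right; preceding coda = ∅.
Result: zunf.kju.njobz.
Mapping each syllable to C/V: /zunf/ → CVCC, /kju/ → CCV, /njobz/ → CCVCC.

CVCC.CCV.CCVCC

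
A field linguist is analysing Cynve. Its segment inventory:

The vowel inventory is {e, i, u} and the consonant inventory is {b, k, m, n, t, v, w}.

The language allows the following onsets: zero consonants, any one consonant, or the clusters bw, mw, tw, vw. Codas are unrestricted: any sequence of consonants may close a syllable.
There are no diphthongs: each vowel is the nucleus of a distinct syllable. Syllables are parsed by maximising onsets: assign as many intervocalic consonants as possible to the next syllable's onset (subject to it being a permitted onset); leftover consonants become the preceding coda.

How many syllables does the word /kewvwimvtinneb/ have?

4

Nuclei (vowels): e, i, i, e → 4 syllables.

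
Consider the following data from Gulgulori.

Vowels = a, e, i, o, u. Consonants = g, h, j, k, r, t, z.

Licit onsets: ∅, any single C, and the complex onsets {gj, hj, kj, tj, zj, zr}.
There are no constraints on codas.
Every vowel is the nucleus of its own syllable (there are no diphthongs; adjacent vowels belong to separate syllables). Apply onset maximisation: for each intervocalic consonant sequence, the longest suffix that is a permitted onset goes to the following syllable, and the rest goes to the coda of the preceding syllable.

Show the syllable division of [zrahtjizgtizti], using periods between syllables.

zrah.tjizg.tiz.ti

Nuclei (vowels): a, i, i, i → 4 syllables.
σ1/σ2 boundary: /htj/; trying suffixes from longest down, /tj/ is the first permitted one, so coda /h/ | onset /tj/.
σ2/σ3 boundary: /zgt/ splits as /zg/ + /t/ (/t/ is the longest suffix that is a licit onset).
σ3/σ4 boundary: /zt/; trying suffixes from longest down, /t/ is the first permitted one, so coda /z/ | onset /t/.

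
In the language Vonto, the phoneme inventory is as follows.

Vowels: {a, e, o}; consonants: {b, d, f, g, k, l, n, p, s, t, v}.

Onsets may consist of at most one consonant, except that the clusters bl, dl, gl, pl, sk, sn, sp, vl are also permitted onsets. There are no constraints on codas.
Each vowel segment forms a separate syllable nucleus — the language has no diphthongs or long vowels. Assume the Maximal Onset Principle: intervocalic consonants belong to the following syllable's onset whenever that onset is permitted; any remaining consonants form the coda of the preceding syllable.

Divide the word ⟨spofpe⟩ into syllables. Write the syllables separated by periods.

Nuclei (vowels): o, e → 2 syllables.
Between /o/ (V1) and /e/ (V2): /fp/ splits as /f/ + /p/ (/p/ is the longest suffix that is a licit onset).

spof.pe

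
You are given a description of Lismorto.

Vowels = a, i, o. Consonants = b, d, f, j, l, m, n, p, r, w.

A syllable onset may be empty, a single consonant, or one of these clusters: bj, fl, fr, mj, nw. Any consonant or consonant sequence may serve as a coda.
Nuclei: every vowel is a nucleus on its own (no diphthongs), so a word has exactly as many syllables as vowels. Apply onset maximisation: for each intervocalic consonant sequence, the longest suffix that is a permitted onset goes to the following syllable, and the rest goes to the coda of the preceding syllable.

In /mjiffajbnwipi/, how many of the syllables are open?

2

Nuclei (vowels): i, a, i, i → 4 syllables.
V1 /i/ – V2 /a/: cluster /ff/ — the longest permitted-onset suffix is /f/; onset = /f/, preceding coda = /f/.
V2 /a/ – V3 /i/: /jbnw/ splits as /jb/ + /nw/ (/nw/ is the longest suffix that is a licit onset).
V3 /i/ – V4 /i/: /p/ is a single consonant, so it becomes the next onset.
So the parse is mjif.fajb.nwi.pi.
Classifying each syllable: /mjif/ (closed), /fajb/ (closed), /nwi/ (open), /pi/ (open).
Open syllables: 2.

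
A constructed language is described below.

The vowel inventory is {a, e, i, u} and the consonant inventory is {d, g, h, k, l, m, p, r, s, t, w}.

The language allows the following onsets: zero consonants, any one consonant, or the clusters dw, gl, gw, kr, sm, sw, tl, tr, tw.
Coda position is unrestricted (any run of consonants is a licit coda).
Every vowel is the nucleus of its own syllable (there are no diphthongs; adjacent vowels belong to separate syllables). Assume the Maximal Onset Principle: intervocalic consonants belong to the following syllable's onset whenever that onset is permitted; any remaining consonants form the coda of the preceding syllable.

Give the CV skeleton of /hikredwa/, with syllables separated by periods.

Nuclei (vowels): i, e, a → 3 syllables.
/i…e/ gap (V1→V2): cluster /kr/ — /kr/ is itself a permitted onset, so the whole cluster goes right; preceding coda = ∅.
/e…a/ gap (V2→V3): /dw/ is a licit onset in full, so it all attaches to the next syllable.
So the parse is hi.kre.dwa.
Mapping each syllable to C/V: /hi/ → CV, /kre/ → CCV, /dwa/ → CCV.

CV.CCV.CCV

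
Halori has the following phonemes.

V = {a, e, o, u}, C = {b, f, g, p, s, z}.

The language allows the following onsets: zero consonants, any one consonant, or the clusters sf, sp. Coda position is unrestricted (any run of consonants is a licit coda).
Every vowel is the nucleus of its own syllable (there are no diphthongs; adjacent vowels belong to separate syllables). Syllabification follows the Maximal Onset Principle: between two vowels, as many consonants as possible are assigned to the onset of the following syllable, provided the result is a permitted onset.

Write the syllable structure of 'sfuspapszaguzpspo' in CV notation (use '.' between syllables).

CCV.CCVCC.CV.CVCC.CCV

Nuclei (vowels): u, a, a, u, o → 5 syllables.
Between /u/ (V1) and /a/ (V2): cluster /sp/ — /sp/ is itself a permitted onset, so the whole cluster goes right; preceding coda = ∅.
Between /a/ (V2) and /a/ (V3): /psz/ — longest licit onset from the right is /z/, leaving /ps/ as coda.
Between /a/ (V3) and /u/ (V4): /g/ → onset of the next syllable (single consonants are always licit onsets).
Between /u/ (V4) and /o/ (V5): /zpsp/; trying suffixes from longest down, /sp/ is the first permitted one, so coda /zp/ | onset /sp/.
So the parse is sfu.spaps.za.guzp.spo.
Mapping each syllable to C/V: /sfu/ → CCV, /spaps/ → CCVCC, /za/ → CV, /guzp/ → CVCC, /spo/ → CCV.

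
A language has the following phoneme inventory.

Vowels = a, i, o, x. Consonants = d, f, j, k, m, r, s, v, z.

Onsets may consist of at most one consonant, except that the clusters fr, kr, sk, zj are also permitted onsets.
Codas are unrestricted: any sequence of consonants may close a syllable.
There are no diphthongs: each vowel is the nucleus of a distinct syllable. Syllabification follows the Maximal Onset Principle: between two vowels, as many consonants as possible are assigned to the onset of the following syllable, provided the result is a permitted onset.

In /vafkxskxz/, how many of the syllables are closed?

2

Vowels present: a, x, x; each is a nucleus, giving 3 syllables.
V1 /a/ – V2 /x/: /fk/ — longest licit onset from the right is /k/, leaving /f/ as coda.
V2 /x/ – V3 /x/: cluster /sk/ — /sk/ is itself a permitted onset, so the whole cluster goes right; preceding coda = ∅.
Result: vaf.kx.skxz.
Classifying each syllable: /vaf/ (closed), /kx/ (open), /skxz/ (closed).
Closed syllables: 2.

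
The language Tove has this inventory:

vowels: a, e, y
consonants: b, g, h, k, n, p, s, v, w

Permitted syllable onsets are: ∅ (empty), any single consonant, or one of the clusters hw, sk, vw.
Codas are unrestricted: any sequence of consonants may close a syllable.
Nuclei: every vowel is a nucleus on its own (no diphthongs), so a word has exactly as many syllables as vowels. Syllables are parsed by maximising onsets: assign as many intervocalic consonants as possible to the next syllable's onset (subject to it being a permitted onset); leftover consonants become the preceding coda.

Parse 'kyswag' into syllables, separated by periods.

kys.wag

The vowels are y, a — 2 nuclei, so 2 syllables.
V1 /y/ – V2 /a/: /sw/; trying suffixes from longest down, /w/ is the first permitted one, so coda /s/ | onset /w/.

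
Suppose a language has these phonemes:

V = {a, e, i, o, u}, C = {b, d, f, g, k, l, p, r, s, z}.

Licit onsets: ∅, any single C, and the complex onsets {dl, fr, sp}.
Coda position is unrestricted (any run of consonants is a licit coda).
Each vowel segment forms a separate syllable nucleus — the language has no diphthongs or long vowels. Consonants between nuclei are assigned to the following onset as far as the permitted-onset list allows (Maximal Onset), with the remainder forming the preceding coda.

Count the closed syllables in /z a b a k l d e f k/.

2

Vowels present: a, a, e; each is a nucleus, giving 3 syllables.
/a…a/ gap (V1→V2): /b/ is a single consonant, so it becomes the next onset.
/a…e/ gap (V2→V3): /kld/ — longest licit onset from the right is /d/, leaving /kl/ as coda.
Syllabification: za.bakl.defk.
Classifying each syllable: /za/ (open), /bakl/ (closed), /defk/ (closed).
Closed syllables: 2.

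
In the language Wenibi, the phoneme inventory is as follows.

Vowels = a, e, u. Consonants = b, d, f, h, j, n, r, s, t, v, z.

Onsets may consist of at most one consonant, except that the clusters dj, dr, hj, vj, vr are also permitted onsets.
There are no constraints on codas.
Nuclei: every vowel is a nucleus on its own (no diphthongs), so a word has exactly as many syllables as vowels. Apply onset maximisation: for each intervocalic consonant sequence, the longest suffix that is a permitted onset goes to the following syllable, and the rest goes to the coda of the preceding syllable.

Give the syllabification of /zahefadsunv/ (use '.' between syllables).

Vowels present: a, e, a, u; each is a nucleus, giving 4 syllables.
Between /a/ (V1) and /e/ (V2): /h/ is a single consonant, so it becomes the next onset.
Between /e/ (V2) and /a/ (V3): /f/ is a single consonant, so it becomes the next onset.
Between /a/ (V3) and /u/ (V4): cluster /ds/ — the longest permitted-onset suffix is /s/; onset = /s/, preceding coda = /d/.

za.he.fad.sunv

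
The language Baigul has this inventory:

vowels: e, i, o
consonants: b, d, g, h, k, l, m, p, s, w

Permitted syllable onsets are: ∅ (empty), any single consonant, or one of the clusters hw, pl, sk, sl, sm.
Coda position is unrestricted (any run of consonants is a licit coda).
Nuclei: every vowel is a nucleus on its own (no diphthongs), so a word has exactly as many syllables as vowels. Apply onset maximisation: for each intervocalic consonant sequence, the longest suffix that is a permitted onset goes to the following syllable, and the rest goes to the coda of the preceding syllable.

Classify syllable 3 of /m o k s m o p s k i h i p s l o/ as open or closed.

Vowels present: o, o, i, i, o; each is a nucleus, giving 5 syllables.
Between /o/ (V1) and /o/ (V2): /ksm/ splits as /k/ + /sm/ (/sm/ is the longest suffix that is a licit onset).
Between /o/ (V2) and /i/ (V3): cluster /psk/ — the longest permitted-onset suffix is /sk/; onset = /sk/, preceding coda = /p/.
Between /i/ (V3) and /i/ (V4): just /h/ — single C goes to the following onset.
Between /i/ (V4) and /o/ (V5): /psl/ — longest licit onset from the right is /sl/, leaving /p/ as coda.
Syllabification: mok.smop.ski.hip.slo.
Syllable 3 is /ski/; it ends in its nucleus with no coda, so it is open.

open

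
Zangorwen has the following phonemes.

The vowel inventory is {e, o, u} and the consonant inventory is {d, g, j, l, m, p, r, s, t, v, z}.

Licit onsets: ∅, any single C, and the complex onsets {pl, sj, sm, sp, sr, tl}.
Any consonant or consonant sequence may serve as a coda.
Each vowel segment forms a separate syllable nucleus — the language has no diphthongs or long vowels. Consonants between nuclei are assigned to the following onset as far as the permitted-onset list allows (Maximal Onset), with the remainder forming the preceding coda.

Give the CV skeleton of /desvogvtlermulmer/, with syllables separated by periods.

Nuclei (vowels): e, o, e, u, e → 5 syllables.
V1 /e/ – V2 /o/: /sv/; trying suffixes from longest down, /v/ is the first permitted one, so coda /s/ | onset /v/.
V2 /o/ – V3 /e/: /gvtl/ splits as /gv/ + /tl/ (/tl/ is the longest suffix that is a licit onset).
V3 /e/ – V4 /u/: /rm/ splits as /r/ + /m/ (/m/ is the longest suffix that is a licit onset).
V4 /u/ – V5 /e/: /lm/; trying suffixes from longest down, /m/ is the first permitted one, so coda /l/ | onset /m/.
Result: des.vogv.tler.mul.mer.
Mapping each syllable to C/V: /des/ → CVC, /vogv/ → CVCC, /tler/ → CCVC, /mul/ → CVC, /mer/ → CVC.

CVC.CVCC.CCVC.CVC.CVC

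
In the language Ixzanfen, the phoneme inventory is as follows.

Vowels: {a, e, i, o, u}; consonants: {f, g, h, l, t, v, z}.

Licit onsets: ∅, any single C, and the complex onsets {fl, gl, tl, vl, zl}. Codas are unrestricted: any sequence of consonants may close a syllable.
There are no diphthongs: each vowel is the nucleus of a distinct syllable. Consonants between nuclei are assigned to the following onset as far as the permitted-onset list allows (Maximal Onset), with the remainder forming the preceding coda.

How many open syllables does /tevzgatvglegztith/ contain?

Nuclei (vowels): e, a, e, i → 4 syllables.
/e…a/ gap (V1→V2): /vzg/ splits as /vz/ + /g/ (/g/ is the longest suffix that is a licit onset).
/a…e/ gap (V2→V3): cluster /tvgl/ — the longest permitted-onset suffix is /gl/; onset = /gl/, preceding coda = /tv/.
/e…i/ gap (V3→V4): cluster /gzt/ — the longest permitted-onset suffix is /t/; onset = /t/, preceding coda = /gz/.
Syllabification: tevz.gatv.glegz.tith.
Classifying each syllable: /tevz/ (closed), /gatv/ (closed), /glegz/ (closed), /tith/ (closed).
Open syllables: 0.

0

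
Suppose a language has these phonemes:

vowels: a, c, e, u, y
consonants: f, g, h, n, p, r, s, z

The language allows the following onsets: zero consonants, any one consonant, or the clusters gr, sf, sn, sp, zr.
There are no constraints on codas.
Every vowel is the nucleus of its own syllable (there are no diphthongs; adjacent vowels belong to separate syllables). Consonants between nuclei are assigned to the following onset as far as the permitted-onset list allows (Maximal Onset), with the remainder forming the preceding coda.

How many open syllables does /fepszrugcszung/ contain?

Nuclei (vowels): e, u, c, u → 4 syllables.
σ1/σ2 boundary: /pszr/ — longest licit onset from the right is /zr/, leaving /ps/ as coda.
σ2/σ3 boundary: /g/ → onset of the next syllable (single consonants are always licit onsets).
σ3/σ4 boundary: /sz/ — longest licit onset from the right is /z/, leaving /s/ as coda.
Syllabification: feps.zru.gcs.zung.
Classifying each syllable: /feps/ (closed), /zru/ (open), /gcs/ (closed), /zung/ (closed).
Open syllables: 1.

1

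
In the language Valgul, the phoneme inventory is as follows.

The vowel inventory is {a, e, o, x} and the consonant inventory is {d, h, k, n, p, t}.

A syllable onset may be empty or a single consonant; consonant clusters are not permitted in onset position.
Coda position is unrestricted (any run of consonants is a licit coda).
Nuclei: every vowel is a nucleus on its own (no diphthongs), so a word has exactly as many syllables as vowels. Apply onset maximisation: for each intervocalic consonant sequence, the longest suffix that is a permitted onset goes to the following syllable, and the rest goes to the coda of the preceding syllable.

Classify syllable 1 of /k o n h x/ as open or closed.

Vowels present: o, x; each is a nucleus, giving 2 syllables.
/o…x/ gap (V1→V2): cluster /nh/ — the longest permitted-onset suffix is /h/; onset = /h/, preceding coda = /n/.
Syllabification: kon.hx.
Syllable 1 is /kon/ with coda /n/, so it is closed.

closed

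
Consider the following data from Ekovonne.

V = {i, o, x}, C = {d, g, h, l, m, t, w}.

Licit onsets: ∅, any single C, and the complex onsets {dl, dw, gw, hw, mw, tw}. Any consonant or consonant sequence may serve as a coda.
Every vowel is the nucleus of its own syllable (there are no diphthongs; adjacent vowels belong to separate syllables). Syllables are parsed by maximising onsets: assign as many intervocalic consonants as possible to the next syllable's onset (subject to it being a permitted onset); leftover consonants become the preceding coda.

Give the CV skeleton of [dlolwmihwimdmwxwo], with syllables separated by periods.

CCVCC.CV.CCVCC.CCV.CV

Nuclei (vowels): o, i, i, x, o → 5 syllables.
Between /o/ (V1) and /i/ (V2): cluster /lwm/ — the longest permitted-onset suffix is /m/; onset = /m/, preceding coda = /lw/.
Between /i/ (V2) and /i/ (V3): /hw/ — entire cluster is a permitted onset → onset /hw/, coda ∅.
Between /i/ (V3) and /x/ (V4): /mdmw/ splits as /md/ + /mw/ (/mw/ is the longest suffix that is a licit onset).
Between /x/ (V4) and /o/ (V5): /w/ → onset of the next syllable (single consonants are always licit onsets).
Syllabification: dlolw.mi.hwimd.mwx.wo.
Mapping each syllable to C/V: /dlolw/ → CCVCC, /mi/ → CV, /hwimd/ → CCVCC, /mwx/ → CCV, /wo/ → CV.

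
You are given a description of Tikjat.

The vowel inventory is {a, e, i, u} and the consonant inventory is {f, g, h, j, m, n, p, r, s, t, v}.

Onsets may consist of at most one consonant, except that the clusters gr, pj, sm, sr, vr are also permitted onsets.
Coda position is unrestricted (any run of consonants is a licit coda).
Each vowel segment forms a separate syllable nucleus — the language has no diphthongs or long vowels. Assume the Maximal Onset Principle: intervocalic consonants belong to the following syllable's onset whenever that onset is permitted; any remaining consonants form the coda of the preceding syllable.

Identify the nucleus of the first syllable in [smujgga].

u

The vowels are u, a — 2 nuclei, so 2 syllables.
The first nucleus (vowel 1 from the left) is /u/.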